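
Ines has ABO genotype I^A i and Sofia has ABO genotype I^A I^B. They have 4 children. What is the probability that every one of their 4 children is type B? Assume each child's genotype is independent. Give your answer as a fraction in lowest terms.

1/256

ABO cross I^A i × I^A I^B → 1/2 A, 1/4 B, 1/4 AB.
So P(type B) = 1/4 per child.
All 4 independent: (1/4)^4 = 1/256.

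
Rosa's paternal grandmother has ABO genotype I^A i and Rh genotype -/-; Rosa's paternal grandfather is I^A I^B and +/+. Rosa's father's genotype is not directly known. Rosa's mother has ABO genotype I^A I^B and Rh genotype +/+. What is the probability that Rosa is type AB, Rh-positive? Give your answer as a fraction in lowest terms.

3/8

Rosa's father's ABO genotype from I^A i × I^A I^B: 1/4 I^A I^A, 1/4 I^A I^B, 1/4 I^A i, 1/4 I^B i.
Crossing each possibility with the mother I^A I^B and summing P(type AB): 1/4·1/2 + 1/4·1/2 + 1/4·1/4 + 1/4·1/4 = 3/8.
Similarly for Rh via the father's Rh distribution: P(Rh+) = 1.
Independent loci: 3/8 × 1 = 3/8.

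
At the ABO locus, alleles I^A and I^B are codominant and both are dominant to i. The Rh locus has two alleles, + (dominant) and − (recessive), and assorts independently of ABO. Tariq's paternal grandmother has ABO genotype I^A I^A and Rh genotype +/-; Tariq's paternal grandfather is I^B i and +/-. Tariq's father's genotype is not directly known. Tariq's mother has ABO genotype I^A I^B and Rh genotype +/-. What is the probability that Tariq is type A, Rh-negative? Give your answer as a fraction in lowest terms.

Tariq's father's ABO genotype from I^A I^A × I^B i: 1/2 I^A I^B, 1/2 I^A i.
Crossing each possibility with the mother I^A I^B and summing P(type A): 1/2·1/4 + 1/2·1/2 = 3/8.
Similarly for Rh via the father's Rh distribution: P(Rh-) = 1/4.
Independent loci: 3/8 × 1/4 = 3/32.

3/32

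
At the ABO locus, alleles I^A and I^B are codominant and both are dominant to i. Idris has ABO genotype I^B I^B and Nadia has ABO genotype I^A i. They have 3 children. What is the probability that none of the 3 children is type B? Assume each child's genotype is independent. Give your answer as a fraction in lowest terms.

1/8

ABO cross I^B I^B × I^A i → 1/2 B, 1/2 AB.
So P(type B) = 1/2 per child.
P(not type B) = 1/2 for one child; (1/2)^3 = 1/8.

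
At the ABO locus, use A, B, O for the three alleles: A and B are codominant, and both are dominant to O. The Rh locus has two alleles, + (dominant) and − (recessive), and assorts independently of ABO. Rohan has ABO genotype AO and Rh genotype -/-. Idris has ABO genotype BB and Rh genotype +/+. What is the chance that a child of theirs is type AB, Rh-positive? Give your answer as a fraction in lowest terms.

ABO cross AO × BB → offspring phenotypes: 1/2 B, 1/2 AB.
Rh cross -/- × +/+ → 1 Rh+.
Independent loci: P(type AB, Rh-positive) = 1/2 × 1 = 1/2.

1/2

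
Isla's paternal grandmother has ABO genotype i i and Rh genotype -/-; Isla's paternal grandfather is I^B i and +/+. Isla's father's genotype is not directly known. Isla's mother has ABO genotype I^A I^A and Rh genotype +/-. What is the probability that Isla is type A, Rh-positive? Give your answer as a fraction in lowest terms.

9/16

Isla's father's ABO genotype from i i × I^B i: 1/2 I^B i, 1/2 i i.
Crossing each possibility with the mother I^A I^A and summing P(type A): 1/2·1/2 + 1/2·1 = 3/4.
Similarly for Rh via the father's Rh distribution: P(Rh+) = 3/4.
Independent loci: 3/4 × 3/4 = 9/16.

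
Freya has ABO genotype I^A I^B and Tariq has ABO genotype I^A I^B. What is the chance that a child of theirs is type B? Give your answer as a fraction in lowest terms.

1/4

ABO cross I^A I^B × I^A I^B → offspring phenotypes: 1/4 A, 1/4 B, 1/2 AB.
So P(type B) = 1/4.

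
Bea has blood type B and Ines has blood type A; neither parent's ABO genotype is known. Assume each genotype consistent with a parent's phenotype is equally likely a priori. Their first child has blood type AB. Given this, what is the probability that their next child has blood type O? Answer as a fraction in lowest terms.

1/36

Possible genotypes: Bea ∈ {I^B I^B, I^B i}; Ines ∈ {I^A I^A, I^A i}.
Weight each parental genotype pair by prior × P(type-AB child):
  I^B I^B × I^A I^A: posterior weight 4/9; P(next child type O) = 0.
  I^B I^B × I^A i: posterior weight 2/9; P(next child type O) = 0.
  I^B i × I^A I^A: posterior weight 2/9; P(next child type O) = 0.
  I^B i × I^A i: posterior weight 1/9; P(next child type O) = 1/4.
Weighted sum = 1/36.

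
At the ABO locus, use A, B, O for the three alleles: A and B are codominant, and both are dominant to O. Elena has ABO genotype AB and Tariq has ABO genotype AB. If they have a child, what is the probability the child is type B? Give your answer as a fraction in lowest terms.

ABO cross AB × AB → offspring phenotypes: 1/4 A, 1/4 B, 1/2 AB.
So P(type B) = 1/4.

1/4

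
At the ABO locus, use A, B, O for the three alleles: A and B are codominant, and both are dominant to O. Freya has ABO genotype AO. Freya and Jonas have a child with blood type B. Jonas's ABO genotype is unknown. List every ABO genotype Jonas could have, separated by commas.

For each candidate genotype of Jonas, check whether crossing it with AO can produce every observed child phenotype.
  AA → possible child types {A} ✗
  AB → possible child types {A, B, AB} ✓
  AO → possible child types {O, A} ✗
  BB → possible child types {B, AB} ✓
  BO → possible child types {O, A, B, AB} ✓
  OO → possible child types {O, A} ✗

AB, BB, BO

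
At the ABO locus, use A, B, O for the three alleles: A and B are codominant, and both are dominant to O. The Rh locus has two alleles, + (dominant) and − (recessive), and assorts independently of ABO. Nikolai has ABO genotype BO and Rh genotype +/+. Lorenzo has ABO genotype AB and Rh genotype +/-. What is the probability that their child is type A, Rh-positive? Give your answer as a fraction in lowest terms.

ABO cross BO × AB → offspring phenotypes: 1/4 A, 1/2 B, 1/4 AB.
Rh cross +/+ × +/- → 1 Rh+.
Independent loci: P(type A, Rh-positive) = 1/4 × 1 = 1/4.

1/4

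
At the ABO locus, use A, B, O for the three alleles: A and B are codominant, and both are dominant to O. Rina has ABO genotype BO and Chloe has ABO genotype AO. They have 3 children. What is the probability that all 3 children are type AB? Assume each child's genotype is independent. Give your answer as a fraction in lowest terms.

1/64

ABO cross BO × AO → 1/4 O, 1/4 A, 1/4 B, 1/4 AB.
So P(type AB) = 1/4 per child.
All 3 independent: (1/4)^3 = 1/64.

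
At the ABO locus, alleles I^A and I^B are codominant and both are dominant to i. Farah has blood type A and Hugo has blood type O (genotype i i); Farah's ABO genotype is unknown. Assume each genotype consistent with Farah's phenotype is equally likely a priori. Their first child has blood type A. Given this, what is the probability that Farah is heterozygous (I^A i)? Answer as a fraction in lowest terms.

Possible genotypes: Farah ∈ {I^A I^A, I^A i}; Hugo ∈ {i i}.
Weight each parental genotype pair by prior × P(type-A child):
  I^A I^A × i i: posterior weight 2/3.
  I^A i × i i: posterior weight 1/3.
Sum the posterior weight over pairs where Farah is I^A i: 1/3.

1/3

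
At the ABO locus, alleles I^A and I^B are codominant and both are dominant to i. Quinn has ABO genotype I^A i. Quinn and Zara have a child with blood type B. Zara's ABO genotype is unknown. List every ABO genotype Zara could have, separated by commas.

I^A I^B, I^B I^B, I^B i

For each candidate genotype of Zara, check whether crossing it with I^A i can produce every observed child phenotype.
  I^A I^A → possible child types {A} ✗
  I^A I^B → possible child types {A, B, AB} ✓
  I^A i → possible child types {O, A} ✗
  I^B I^B → possible child types {B, AB} ✓
  I^B i → possible child types {O, A, B, AB} ✓
  i i → possible child types {O, A} ✗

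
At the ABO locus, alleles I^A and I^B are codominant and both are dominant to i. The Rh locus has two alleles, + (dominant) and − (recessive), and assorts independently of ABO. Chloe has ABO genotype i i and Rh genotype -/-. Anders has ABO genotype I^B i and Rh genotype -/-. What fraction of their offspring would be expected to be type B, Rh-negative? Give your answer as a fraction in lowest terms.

ABO cross i i × I^B i → offspring phenotypes: 1/2 O, 1/2 B.
Rh cross -/- × -/- → 1 Rh-.
Independent loci: P(type B, Rh-negative) = 1/2 × 1 = 1/2.

1/2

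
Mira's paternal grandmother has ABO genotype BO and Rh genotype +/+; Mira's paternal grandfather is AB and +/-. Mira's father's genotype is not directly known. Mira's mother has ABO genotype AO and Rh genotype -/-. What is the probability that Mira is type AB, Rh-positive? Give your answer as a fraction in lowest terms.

3/16

Mira's father's ABO genotype from BO × AB: 1/4 AB, 1/4 AO, 1/4 BB, 1/4 BO.
Crossing each possibility with the mother AO and summing P(type AB): 1/4·1/4 + 1/4·0 + 1/4·1/2 + 1/4·1/4 = 1/4.
Similarly for Rh via the father's Rh distribution: P(Rh+) = 3/4.
Independent loci: 1/4 × 3/4 = 3/16.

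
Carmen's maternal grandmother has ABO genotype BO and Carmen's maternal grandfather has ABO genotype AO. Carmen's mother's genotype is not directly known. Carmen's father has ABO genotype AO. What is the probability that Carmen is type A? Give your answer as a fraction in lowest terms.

Carmen's mother's ABO genotype from BO × AO: 1/4 AB, 1/4 AO, 1/4 BO, 1/4 OO.
Crossing each possibility with the father AO and summing P(type A): 1/4·1/2 + 1/4·3/4 + 1/4·1/4 + 1/4·1/2 = 1/2.

1/2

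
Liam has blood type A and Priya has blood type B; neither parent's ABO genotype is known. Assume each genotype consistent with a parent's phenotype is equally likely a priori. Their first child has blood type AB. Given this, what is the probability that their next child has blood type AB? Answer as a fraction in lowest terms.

25/36

Possible genotypes: Liam ∈ {I^A I^A, I^A i}; Priya ∈ {I^B I^B, I^B i}.
Weight each parental genotype pair by prior × P(type-AB child):
  I^A I^A × I^B I^B: posterior weight 4/9; P(next child type AB) = 1.
  I^A I^A × I^B i: posterior weight 2/9; P(next child type AB) = 1/2.
  I^A i × I^B I^B: posterior weight 2/9; P(next child type AB) = 1/2.
  I^A i × I^B i: posterior weight 1/9; P(next child type AB) = 1/4.
Weighted sum = 25/36.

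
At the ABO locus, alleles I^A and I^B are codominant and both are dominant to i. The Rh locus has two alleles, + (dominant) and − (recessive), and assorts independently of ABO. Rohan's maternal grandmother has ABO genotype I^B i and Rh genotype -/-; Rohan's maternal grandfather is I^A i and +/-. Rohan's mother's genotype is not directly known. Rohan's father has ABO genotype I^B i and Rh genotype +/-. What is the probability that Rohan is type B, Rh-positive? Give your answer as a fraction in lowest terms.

Rohan's mother's ABO genotype from I^B i × I^A i: 1/4 I^A I^B, 1/4 I^A i, 1/4 I^B i, 1/4 i i.
Crossing each possibility with the father I^B i and summing P(type B): 1/4·1/2 + 1/4·1/4 + 1/4·3/4 + 1/4·1/2 = 1/2.
Similarly for Rh via the mother's Rh distribution: P(Rh+) = 5/8.
Independent loci: 1/2 × 5/8 = 5/16.

5/16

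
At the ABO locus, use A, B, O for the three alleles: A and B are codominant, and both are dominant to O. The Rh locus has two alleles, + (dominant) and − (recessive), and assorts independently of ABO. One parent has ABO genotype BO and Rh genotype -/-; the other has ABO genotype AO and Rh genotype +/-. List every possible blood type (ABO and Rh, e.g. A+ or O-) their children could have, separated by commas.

O+, O-, A+, A-, B+, B-, AB+, AB-

Gametes from BO × AO give offspring ABO genotypes AB, AO, BO, OO, i.e. phenotypes O, A, B, AB.
Rh cross -/- × +/- → phenotypes Rh+, Rh-.
Combining independently: O+, O-, A+, A-, B+, B-, AB+, AB-.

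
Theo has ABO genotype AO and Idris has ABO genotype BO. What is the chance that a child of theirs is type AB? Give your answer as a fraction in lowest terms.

ABO cross AO × BO → offspring phenotypes: 1/4 O, 1/4 A, 1/4 B, 1/4 AB.
So P(type AB) = 1/4.

1/4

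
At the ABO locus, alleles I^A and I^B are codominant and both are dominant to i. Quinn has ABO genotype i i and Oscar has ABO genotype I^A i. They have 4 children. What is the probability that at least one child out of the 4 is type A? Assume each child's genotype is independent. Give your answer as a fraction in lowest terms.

15/16

ABO cross i i × I^A i → 1/2 O, 1/2 A.
So P(type A) = 1/2 per child.
P(none) = (1/2)^4 = 1/16; P(at least one) = 1 − 1/16 = 15/16.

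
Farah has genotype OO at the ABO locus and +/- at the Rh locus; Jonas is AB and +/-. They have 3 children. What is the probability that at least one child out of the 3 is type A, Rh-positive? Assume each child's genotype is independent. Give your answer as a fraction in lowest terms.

ABO cross OO × AB → 1/2 A, 1/2 B.
Rh cross +/- × +/- → 3/4 Rh+, 1/4 Rh-; so P(type A, Rh-positive) = 1/2 × 3/4 = 3/8 per child.
P(none) = (5/8)^3 = 125/512; P(at least one) = 1 − 125/512 = 387/512.

387/512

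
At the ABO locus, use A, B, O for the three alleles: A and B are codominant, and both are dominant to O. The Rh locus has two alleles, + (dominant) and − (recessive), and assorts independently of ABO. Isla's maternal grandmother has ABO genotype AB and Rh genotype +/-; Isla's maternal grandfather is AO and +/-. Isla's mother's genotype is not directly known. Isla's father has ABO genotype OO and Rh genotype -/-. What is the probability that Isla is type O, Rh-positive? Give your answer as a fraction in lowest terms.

1/8

Isla's mother's ABO genotype from AB × AO: 1/4 AA, 1/4 AB, 1/4 AO, 1/4 BO.
Crossing each possibility with the father OO and summing P(type O): 1/4·0 + 1/4·0 + 1/4·1/2 + 1/4·1/2 = 1/4.
Similarly for Rh via the mother's Rh distribution: P(Rh+) = 1/2.
Independent loci: 1/4 × 1/2 = 1/8.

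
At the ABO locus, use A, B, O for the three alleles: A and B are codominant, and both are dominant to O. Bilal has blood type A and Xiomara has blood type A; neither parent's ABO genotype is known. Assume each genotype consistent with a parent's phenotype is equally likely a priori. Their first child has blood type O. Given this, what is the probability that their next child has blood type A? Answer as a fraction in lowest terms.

3/4

Possible genotypes: Bilal ∈ {AA, AO}; Xiomara ∈ {AA, AO}.
Weight each parental genotype pair by prior × P(type-O child):
  AO × AO: posterior weight 1; P(next child type A) = 3/4.
Weighted sum = 3/4.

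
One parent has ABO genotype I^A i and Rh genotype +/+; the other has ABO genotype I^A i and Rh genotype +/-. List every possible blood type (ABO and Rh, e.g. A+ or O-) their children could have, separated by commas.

O+, A+

Gametes from I^A i × I^A i give offspring ABO genotypes I^A I^A, I^A i, i i, i.e. phenotypes O, A.
Rh cross +/+ × +/- → phenotypes Rh+.
Combining independently: O+, A+.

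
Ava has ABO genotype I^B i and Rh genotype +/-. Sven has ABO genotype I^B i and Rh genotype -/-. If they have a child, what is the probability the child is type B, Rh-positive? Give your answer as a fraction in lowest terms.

3/8

ABO cross I^B i × I^B i → offspring phenotypes: 1/4 O, 3/4 B.
Rh cross +/- × -/- → 1/2 Rh+, 1/2 Rh-.
Independent loci: P(type B, Rh-positive) = 3/4 × 1/2 = 3/8.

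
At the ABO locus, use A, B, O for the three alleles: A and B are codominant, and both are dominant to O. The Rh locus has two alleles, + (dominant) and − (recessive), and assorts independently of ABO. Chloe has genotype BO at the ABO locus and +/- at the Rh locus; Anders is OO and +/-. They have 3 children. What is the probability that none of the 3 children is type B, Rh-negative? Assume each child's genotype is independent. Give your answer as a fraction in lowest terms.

343/512

ABO cross BO × OO → 1/2 O, 1/2 B.
Rh cross +/- × +/- → 3/4 Rh+, 1/4 Rh-; so P(type B, Rh-negative) = 1/2 × 1/4 = 1/8 per child.
P(not type B, Rh-negative) = 7/8 for one child; (7/8)^3 = 343/512.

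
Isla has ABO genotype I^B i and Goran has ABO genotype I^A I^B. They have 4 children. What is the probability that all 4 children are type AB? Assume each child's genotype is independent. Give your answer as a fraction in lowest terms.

ABO cross I^B i × I^A I^B → 1/4 A, 1/2 B, 1/4 AB.
So P(type AB) = 1/4 per child.
All 4 independent: (1/4)^4 = 1/256.

1/256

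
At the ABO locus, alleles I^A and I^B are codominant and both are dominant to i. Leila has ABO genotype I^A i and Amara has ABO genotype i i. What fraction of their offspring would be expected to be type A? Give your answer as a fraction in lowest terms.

ABO cross I^A i × i i → offspring phenotypes: 1/2 O, 1/2 A.
So P(type A) = 1/2.

1/2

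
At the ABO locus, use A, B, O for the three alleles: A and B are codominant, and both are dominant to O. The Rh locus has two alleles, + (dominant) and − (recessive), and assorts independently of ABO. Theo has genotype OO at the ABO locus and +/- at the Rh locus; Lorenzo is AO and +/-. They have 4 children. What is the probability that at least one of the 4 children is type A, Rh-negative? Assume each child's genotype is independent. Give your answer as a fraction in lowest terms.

1695/4096

ABO cross OO × AO → 1/2 O, 1/2 A.
Rh cross +/- × +/- → 3/4 Rh+, 1/4 Rh-; so P(type A, Rh-negative) = 1/2 × 1/4 = 1/8 per child.
P(none) = (7/8)^4 = 2401/4096; P(at least one) = 1 − 2401/4096 = 1695/4096.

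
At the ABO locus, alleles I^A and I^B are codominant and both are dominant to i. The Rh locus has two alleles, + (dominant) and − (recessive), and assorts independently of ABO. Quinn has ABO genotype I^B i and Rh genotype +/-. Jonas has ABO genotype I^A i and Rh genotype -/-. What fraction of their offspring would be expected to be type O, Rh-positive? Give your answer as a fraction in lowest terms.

ABO cross I^B i × I^A i → offspring phenotypes: 1/4 O, 1/4 A, 1/4 B, 1/4 AB.
Rh cross +/- × -/- → 1/2 Rh+, 1/2 Rh-.
Independent loci: P(type O, Rh-positive) = 1/4 × 1/2 = 1/8.

1/8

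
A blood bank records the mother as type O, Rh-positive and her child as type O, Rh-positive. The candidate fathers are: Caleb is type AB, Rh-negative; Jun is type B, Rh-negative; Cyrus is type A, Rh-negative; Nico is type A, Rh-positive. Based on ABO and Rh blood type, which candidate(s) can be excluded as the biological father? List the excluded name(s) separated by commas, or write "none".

A candidate is excluded only if no genotype consistent with his phenotype could produce a type O, Rh-positive child with a type O, Rh-positive mother.
Caleb (type AB, Rh-): no genotype consistent with that phenotype can produce a type-O Rh+ child with a type-O mother.

Caleb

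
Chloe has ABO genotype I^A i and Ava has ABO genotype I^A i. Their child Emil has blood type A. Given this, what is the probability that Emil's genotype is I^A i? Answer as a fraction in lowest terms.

Cross I^A i × I^A i → 1/4 I^A I^A, 1/2 I^A i, 1/4 i i.
Type-A genotypes among offspring: I^A I^A (1/4), I^A i (1/2); total 3/4.
P(I^A i | type A) = (1/2) / (3/4) = 2/3.

2/3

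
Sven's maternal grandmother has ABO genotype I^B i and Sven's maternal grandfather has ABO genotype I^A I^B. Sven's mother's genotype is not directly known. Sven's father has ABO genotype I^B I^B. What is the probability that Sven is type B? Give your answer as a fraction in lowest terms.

3/4

Sven's mother's ABO genotype from I^B i × I^A I^B: 1/4 I^A I^B, 1/4 I^A i, 1/4 I^B I^B, 1/4 I^B i.
Crossing each possibility with the father I^B I^B and summing P(type B): 1/4·1/2 + 1/4·1/2 + 1/4·1 + 1/4·1 = 3/4.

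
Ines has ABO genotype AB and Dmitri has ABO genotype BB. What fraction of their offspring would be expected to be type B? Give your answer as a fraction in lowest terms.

1/2

ABO cross AB × BB → offspring phenotypes: 1/2 B, 1/2 AB.
So P(type B) = 1/2.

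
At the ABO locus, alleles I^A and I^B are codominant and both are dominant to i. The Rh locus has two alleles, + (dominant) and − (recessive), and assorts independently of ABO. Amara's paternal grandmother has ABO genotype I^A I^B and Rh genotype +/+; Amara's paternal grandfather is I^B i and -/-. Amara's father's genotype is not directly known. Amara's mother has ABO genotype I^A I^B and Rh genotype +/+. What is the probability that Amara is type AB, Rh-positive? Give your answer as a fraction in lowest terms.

3/8

Amara's father's ABO genotype from I^A I^B × I^B i: 1/4 I^A I^B, 1/4 I^A i, 1/4 I^B I^B, 1/4 I^B i.
Crossing each possibility with the mother I^A I^B and summing P(type AB): 1/4·1/2 + 1/4·1/4 + 1/4·1/2 + 1/4·1/4 = 3/8.
Similarly for Rh via the father's Rh distribution: P(Rh+) = 1.
Independent loci: 3/8 × 1 = 3/8.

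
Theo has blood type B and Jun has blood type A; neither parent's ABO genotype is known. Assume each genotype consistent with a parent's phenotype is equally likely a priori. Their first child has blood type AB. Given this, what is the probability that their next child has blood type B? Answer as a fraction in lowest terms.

5/36

Possible genotypes: Theo ∈ {BB, BO}; Jun ∈ {AA, AO}.
Weight each parental genotype pair by prior × P(type-AB child):
  BB × AA: posterior weight 4/9; P(next child type B) = 0.
  BB × AO: posterior weight 2/9; P(next child type B) = 1/2.
  BO × AA: posterior weight 2/9; P(next child type B) = 0.
  BO × AO: posterior weight 1/9; P(next child type B) = 1/4.
Weighted sum = 5/36.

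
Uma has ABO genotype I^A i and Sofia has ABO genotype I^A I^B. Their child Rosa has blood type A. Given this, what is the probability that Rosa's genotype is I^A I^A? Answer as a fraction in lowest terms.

Cross I^A i × I^A I^B → 1/4 I^A I^A, 1/4 I^A I^B, 1/4 I^A i, 1/4 I^B i.
Type-A genotypes among offspring: I^A I^A (1/4), I^A i (1/4); total 1/2.
P(I^A I^A | type A) = (1/4) / (1/2) = 1/2.

1/2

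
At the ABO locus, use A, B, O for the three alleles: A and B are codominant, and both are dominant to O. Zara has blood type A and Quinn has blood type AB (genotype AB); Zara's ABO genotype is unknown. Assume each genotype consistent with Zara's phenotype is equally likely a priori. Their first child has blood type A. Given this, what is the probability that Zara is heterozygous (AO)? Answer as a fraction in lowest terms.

1/2

Possible genotypes: Zara ∈ {AA, AO}; Quinn ∈ {AB}.
Weight each parental genotype pair by prior × P(type-A child):
  AA × AB: posterior weight 1/2.
  AO × AB: posterior weight 1/2.
Sum the posterior weight over pairs where Zara is AO: 1/2.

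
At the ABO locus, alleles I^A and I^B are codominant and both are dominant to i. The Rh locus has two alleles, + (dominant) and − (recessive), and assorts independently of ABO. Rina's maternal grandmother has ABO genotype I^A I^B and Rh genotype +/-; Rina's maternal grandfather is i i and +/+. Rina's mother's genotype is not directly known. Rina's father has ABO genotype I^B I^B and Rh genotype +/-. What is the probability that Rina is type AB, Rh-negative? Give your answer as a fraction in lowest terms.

Rina's mother's ABO genotype from I^A I^B × i i: 1/2 I^A i, 1/2 I^B i.
Crossing each possibility with the father I^B I^B and summing P(type AB): 1/2·1/2 + 1/2·0 = 1/4.
Similarly for Rh via the mother's Rh distribution: P(Rh-) = 1/8.
Independent loci: 1/4 × 1/8 = 1/32.

1/32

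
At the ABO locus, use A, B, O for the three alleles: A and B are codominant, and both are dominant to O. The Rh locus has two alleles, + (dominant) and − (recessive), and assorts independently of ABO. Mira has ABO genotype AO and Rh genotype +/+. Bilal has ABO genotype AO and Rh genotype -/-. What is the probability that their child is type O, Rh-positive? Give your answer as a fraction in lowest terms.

1/4

ABO cross AO × AO → offspring phenotypes: 1/4 O, 3/4 A.
Rh cross +/+ × -/- → 1 Rh+.
Independent loci: P(type O, Rh-positive) = 1/4 × 1 = 1/4.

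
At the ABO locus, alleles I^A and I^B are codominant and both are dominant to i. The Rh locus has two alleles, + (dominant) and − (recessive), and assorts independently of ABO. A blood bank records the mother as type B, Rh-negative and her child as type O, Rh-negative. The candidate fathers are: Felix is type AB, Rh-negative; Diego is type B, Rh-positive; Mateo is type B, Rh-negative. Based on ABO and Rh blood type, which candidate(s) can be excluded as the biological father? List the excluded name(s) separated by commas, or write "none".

Felix

A candidate is excluded only if no genotype consistent with his phenotype could produce a type O, Rh-negative child with a type B, Rh-negative mother.
Felix (type AB, Rh-): no genotype consistent with that phenotype can produce a type-O Rh- child with a type-B mother.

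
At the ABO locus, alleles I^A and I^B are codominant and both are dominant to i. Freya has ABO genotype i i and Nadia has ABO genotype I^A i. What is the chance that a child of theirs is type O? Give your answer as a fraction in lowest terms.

1/2

ABO cross i i × I^A i → offspring phenotypes: 1/2 O, 1/2 A.
So P(type O) = 1/2.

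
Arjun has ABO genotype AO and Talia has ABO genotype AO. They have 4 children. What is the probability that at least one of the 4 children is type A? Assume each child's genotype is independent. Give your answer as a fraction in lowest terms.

ABO cross AO × AO → 1/4 O, 3/4 A.
So P(type A) = 3/4 per child.
P(none) = (1/4)^4 = 1/256; P(at least one) = 1 − 1/256 = 255/256.

255/256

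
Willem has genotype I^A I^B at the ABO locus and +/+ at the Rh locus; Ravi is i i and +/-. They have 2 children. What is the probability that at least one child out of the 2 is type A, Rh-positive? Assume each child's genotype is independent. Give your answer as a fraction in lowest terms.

ABO cross I^A I^B × i i → 1/2 A, 1/2 B.
Rh cross +/+ × +/- → 1 Rh+; so P(type A, Rh-positive) = 1/2 × 1 = 1/2 per child.
P(none) = (1/2)^2 = 1/4; P(at least one) = 1 − 1/4 = 3/4.

3/4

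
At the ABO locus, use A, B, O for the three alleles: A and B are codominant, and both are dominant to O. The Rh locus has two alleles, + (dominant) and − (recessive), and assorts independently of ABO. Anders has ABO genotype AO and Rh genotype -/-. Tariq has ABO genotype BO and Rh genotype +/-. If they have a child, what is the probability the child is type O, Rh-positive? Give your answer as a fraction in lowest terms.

1/8

ABO cross AO × BO → offspring phenotypes: 1/4 O, 1/4 A, 1/4 B, 1/4 AB.
Rh cross -/- × +/- → 1/2 Rh+, 1/2 Rh-.
Independent loci: P(type O, Rh-positive) = 1/4 × 1/2 = 1/8.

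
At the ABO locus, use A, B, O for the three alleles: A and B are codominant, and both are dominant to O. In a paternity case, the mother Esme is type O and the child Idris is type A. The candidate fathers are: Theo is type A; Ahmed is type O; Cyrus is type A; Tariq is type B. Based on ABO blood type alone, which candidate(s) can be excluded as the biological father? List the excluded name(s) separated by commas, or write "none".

Ahmed, Tariq

A candidate is excluded only if no genotype consistent with his phenotype could produce a type A child with a type O mother.
Ahmed (type O): no genotype consistent with that phenotype can produce a type-A child with a type-O mother.
Tariq (type B): no genotype consistent with that phenotype can produce a type-A child with a type-O mother.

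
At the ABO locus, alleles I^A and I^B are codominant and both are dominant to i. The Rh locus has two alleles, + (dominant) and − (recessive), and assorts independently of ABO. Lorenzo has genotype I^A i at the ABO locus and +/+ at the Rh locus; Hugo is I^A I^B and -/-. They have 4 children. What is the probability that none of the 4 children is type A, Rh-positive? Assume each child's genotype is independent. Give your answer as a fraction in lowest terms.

ABO cross I^A i × I^A I^B → 1/2 A, 1/4 B, 1/4 AB.
Rh cross +/+ × -/- → 1 Rh+; so P(type A, Rh-positive) = 1/2 × 1 = 1/2 per child.
P(not type A, Rh-positive) = 1/2 for one child; (1/2)^4 = 1/16.

1/16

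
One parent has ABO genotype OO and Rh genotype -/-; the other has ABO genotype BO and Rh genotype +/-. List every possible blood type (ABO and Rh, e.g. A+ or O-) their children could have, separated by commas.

O+, O-, B+, B-

Gametes from OO × BO give offspring ABO genotypes BO, OO, i.e. phenotypes O, B.
Rh cross -/- × +/- → phenotypes Rh+, Rh-.
Combining independently: O+, O-, B+, B-.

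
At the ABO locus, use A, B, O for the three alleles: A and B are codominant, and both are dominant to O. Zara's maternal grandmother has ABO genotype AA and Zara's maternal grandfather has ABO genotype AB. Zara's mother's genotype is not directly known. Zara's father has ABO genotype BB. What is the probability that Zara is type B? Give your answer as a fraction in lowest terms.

Zara's mother's ABO genotype from AA × AB: 1/2 AA, 1/2 AB.
Crossing each possibility with the father BB and summing P(type B): 1/2·0 + 1/2·1/2 = 1/4.

1/4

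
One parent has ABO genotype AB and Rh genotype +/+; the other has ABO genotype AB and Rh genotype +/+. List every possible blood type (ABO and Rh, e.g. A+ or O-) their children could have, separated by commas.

A+, B+, AB+

Gametes from AB × AB give offspring ABO genotypes AA, AB, BB, i.e. phenotypes A, B, AB.
Rh cross +/+ × +/+ → phenotypes Rh+.
Combining independently: A+, B+, AB+.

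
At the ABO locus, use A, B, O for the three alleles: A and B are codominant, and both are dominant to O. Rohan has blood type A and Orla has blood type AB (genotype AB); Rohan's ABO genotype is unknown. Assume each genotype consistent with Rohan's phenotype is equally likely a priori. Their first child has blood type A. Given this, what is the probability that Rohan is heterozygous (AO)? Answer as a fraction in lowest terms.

1/2

Possible genotypes: Rohan ∈ {AA, AO}; Orla ∈ {AB}.
Weight each parental genotype pair by prior × P(type-A child):
  AA × AB: posterior weight 1/2.
  AO × AB: posterior weight 1/2.
Sum the posterior weight over pairs where Rohan is AO: 1/2.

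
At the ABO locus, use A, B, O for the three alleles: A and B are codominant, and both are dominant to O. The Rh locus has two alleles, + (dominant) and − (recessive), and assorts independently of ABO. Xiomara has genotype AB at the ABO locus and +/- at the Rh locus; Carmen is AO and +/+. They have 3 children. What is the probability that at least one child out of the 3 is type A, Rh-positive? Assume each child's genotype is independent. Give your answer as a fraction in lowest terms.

ABO cross AB × AO → 1/2 A, 1/4 B, 1/4 AB.
Rh cross +/- × +/+ → 1 Rh+; so P(type A, Rh-positive) = 1/2 × 1 = 1/2 per child.
P(none) = (1/2)^3 = 1/8; P(at least one) = 1 − 1/8 = 7/8.

7/8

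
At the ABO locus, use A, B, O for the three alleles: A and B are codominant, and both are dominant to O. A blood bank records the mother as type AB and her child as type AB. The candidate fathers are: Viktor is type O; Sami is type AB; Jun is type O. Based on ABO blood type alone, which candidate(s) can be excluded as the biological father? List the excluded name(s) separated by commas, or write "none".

Viktor, Jun

A candidate is excluded only if no genotype consistent with his phenotype could produce a type AB child with a type AB mother.
Viktor (type O): no genotype consistent with that phenotype can produce a type-AB child with a type-AB mother.
Jun (type O): no genotype consistent with that phenotype can produce a type-AB child with a type-AB mother.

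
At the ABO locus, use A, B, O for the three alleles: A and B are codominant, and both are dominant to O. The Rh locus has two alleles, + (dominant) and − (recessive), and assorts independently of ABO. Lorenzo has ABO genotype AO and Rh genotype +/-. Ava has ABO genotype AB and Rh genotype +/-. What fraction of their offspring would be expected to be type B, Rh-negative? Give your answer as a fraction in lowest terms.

1/16

ABO cross AO × AB → offspring phenotypes: 1/2 A, 1/4 B, 1/4 AB.
Rh cross +/- × +/- → 3/4 Rh+, 1/4 Rh-.
Independent loci: P(type B, Rh-negative) = 1/4 × 1/4 = 1/16.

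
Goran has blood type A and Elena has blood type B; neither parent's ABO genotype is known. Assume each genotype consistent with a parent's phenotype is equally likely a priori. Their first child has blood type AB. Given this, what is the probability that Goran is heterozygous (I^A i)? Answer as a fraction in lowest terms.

Possible genotypes: Goran ∈ {I^A I^A, I^A i}; Elena ∈ {I^B I^B, I^B i}.
Weight each parental genotype pair by prior × P(type-AB child):
  I^A I^A × I^B I^B: posterior weight 4/9.
  I^A I^A × I^B i: posterior weight 2/9.
  I^A i × I^B I^B: posterior weight 2/9.
  I^A i × I^B i: posterior weight 1/9.
Sum the posterior weight over pairs where Goran is I^A i: 1/3.

1/3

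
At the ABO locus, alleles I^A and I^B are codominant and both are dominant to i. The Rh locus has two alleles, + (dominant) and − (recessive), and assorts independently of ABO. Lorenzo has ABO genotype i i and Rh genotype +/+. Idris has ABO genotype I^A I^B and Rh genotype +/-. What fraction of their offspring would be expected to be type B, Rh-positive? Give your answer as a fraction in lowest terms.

ABO cross i i × I^A I^B → offspring phenotypes: 1/2 A, 1/2 B.
Rh cross +/+ × +/- → 1 Rh+.
Independent loci: P(type B, Rh-positive) = 1/2 × 1 = 1/2.

1/2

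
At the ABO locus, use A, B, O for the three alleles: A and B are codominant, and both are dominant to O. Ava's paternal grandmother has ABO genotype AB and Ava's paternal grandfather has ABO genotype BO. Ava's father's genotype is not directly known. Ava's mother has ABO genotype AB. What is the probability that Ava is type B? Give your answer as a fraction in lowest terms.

3/8

Ava's father's ABO genotype from AB × BO: 1/4 AB, 1/4 AO, 1/4 BB, 1/4 BO.
Crossing each possibility with the mother AB and summing P(type B): 1/4·1/4 + 1/4·1/4 + 1/4·1/2 + 1/4·1/2 = 3/8.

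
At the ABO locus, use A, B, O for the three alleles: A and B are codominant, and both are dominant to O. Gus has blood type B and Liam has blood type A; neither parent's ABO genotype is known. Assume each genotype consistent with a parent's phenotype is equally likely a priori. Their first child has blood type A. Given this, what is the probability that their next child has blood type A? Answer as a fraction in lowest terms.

5/12

Possible genotypes: Gus ∈ {BB, BO}; Liam ∈ {AA, AO}.
Weight each parental genotype pair by prior × P(type-A child):
  BO × AA: posterior weight 2/3; P(next child type A) = 1/2.
  BO × AO: posterior weight 1/3; P(next child type A) = 1/4.
Weighted sum = 5/12.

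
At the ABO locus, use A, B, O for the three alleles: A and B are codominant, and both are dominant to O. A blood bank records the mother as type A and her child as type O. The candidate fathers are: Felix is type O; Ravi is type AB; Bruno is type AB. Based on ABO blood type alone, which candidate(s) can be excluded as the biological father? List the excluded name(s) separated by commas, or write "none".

Ravi, Bruno

A candidate is excluded only if no genotype consistent with his phenotype could produce a type O child with a type A mother.
Ravi (type AB): no genotype consistent with that phenotype can produce a type-O child with a type-A mother.
Bruno (type AB): no genotype consistent with that phenotype can produce a type-O child with a type-A mother.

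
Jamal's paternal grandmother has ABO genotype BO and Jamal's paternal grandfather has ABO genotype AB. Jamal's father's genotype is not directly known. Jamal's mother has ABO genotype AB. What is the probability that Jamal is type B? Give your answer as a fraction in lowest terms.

3/8

Jamal's father's ABO genotype from BO × AB: 1/4 AB, 1/4 AO, 1/4 BB, 1/4 BO.
Crossing each possibility with the mother AB and summing P(type B): 1/4·1/4 + 1/4·1/4 + 1/4·1/2 + 1/4·1/2 = 3/8.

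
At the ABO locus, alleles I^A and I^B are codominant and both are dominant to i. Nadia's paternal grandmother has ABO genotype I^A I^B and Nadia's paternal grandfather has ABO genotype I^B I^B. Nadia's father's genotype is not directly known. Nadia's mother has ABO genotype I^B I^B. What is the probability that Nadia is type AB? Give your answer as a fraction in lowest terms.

Nadia's father's ABO genotype from I^A I^B × I^B I^B: 1/2 I^A I^B, 1/2 I^B I^B.
Crossing each possibility with the mother I^B I^B and summing P(type AB): 1/2·1/2 + 1/2·0 = 1/4.

1/4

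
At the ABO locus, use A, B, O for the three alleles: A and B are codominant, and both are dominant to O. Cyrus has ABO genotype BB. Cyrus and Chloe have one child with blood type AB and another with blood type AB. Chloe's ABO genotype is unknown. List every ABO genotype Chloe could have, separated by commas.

AA, AB, AO

For each candidate genotype of Chloe, check whether crossing it with BB can produce every observed child phenotype.
  AA → possible child types {AB} ✓
  AB → possible child types {B, AB} ✓
  AO → possible child types {B, AB} ✓
  BB → possible child types {B} ✗
  BO → possible child types {B} ✗
  OO → possible child types {B} ✗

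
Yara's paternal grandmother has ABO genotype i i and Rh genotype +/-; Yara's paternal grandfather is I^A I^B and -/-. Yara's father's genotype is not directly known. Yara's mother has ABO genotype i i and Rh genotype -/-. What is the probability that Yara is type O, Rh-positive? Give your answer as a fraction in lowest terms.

1/8

Yara's father's ABO genotype from i i × I^A I^B: 1/2 I^A i, 1/2 I^B i.
Crossing each possibility with the mother i i and summing P(type O): 1/2·1/2 + 1/2·1/2 = 1/2.
Similarly for Rh via the father's Rh distribution: P(Rh+) = 1/4.
Independent loci: 1/2 × 1/4 = 1/8.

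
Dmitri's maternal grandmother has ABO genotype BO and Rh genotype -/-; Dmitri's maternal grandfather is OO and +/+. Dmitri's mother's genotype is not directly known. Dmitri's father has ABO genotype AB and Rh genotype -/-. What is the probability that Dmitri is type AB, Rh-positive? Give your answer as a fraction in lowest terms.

Dmitri's mother's ABO genotype from BO × OO: 1/2 BO, 1/2 OO.
Crossing each possibility with the father AB and summing P(type AB): 1/2·1/4 + 1/2·0 = 1/8.
Similarly for Rh via the mother's Rh distribution: P(Rh+) = 1/2.
Independent loci: 1/8 × 1/2 = 1/16.

1/16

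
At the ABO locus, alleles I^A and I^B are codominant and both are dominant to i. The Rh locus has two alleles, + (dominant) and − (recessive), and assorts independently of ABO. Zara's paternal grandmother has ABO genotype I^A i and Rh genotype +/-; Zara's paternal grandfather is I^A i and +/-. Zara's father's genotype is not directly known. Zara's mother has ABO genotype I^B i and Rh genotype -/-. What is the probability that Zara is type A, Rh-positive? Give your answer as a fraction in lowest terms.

1/8

Zara's father's ABO genotype from I^A i × I^A i: 1/4 I^A I^A, 1/2 I^A i, 1/4 i i.
Crossing each possibility with the mother I^B i and summing P(type A): 1/4·1/2 + 1/2·1/4 + 1/4·0 = 1/4.
Similarly for Rh via the father's Rh distribution: P(Rh+) = 1/2.
Independent loci: 1/4 × 1/2 = 1/8.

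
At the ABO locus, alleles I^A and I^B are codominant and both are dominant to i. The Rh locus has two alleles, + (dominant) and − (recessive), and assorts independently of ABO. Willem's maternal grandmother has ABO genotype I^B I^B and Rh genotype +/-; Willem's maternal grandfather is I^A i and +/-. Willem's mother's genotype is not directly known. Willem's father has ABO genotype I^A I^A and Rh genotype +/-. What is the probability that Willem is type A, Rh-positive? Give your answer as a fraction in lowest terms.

3/8

Willem's mother's ABO genotype from I^B I^B × I^A i: 1/2 I^A I^B, 1/2 I^B i.
Crossing each possibility with the father I^A I^A and summing P(type A): 1/2·1/2 + 1/2·1/2 = 1/2.
Similarly for Rh via the mother's Rh distribution: P(Rh+) = 3/4.
Independent loci: 1/2 × 3/4 = 3/8.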